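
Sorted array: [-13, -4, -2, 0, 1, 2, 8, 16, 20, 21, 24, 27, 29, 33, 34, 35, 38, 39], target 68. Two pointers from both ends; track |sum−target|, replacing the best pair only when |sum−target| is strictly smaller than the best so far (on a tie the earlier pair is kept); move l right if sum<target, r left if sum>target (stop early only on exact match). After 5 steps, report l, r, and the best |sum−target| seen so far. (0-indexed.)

l=5, r=17, best |Δ|=28

l=0 r=17: -13+39=26 d=42 *, l++
l=1 r=17: -4+39=35 d=33 *, l++
l=2 r=17: -2+39=37 d=31 *, l++
l=3 r=17: 0+39=39 d=29 *, l++
l=4 r=17: 1+39=40 d=28 *, l++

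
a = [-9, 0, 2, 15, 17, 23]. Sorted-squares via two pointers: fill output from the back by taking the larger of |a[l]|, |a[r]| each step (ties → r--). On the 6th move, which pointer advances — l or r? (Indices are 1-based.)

l=1 r=6: |-9|<=|23| out[6]=529, r--
l=1 r=5: |-9|<=|17| out[5]=289, r--
l=1 r=4: |-9|<=|15| out[4]=225, r--
l=1 r=3: |-9|>|2| out[3]=81, l++
l=2 r=3: |0|<=|2| out[2]=4, r--
l=2 r=2: |0|<=|0| out[1]=0, r--

r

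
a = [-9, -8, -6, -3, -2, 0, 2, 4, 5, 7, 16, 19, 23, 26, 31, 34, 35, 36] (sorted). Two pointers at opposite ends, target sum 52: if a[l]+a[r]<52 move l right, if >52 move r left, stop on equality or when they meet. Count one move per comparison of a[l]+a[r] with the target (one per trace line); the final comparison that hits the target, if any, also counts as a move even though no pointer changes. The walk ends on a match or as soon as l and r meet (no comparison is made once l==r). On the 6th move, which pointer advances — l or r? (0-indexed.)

l=0 r=17: -9+36=27 <52, l++
l=1 r=17: -8+36=28 <52, l++
l=2 r=17: -6+36=30 <52, l++
l=3 r=17: -3+36=33 <52, l++
l=4 r=17: -2+36=34 <52, l++
l=5 r=17: 0+36=36 <52, l++

l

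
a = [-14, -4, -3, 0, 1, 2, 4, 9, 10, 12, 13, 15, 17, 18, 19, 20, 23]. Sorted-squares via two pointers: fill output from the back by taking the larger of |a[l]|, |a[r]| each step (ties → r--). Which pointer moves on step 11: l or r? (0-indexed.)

r

[0,16] |-14|<=|23| out[16]=529 → r--
[0,15] |-14|<=|20| out[15]=400 → r--
[0,14] |-14|<=|19| out[14]=361 → r--
[0,13] |-14|<=|18| out[13]=324 → r--
[0,12] |-14|<=|17| out[12]=289 → r--
[0,11] |-14|<=|15| out[11]=225 → r--
[0,10] |-14|>|13| out[10]=196 → l++
[1,10] |-4|<=|13| out[9]=169 → r--
[1,9] |-4|<=|12| out[8]=144 → r--
[1,8] |-4|<=|10| out[7]=100 → r--
[1,7] |-4|<=|9| out[6]=81 → r--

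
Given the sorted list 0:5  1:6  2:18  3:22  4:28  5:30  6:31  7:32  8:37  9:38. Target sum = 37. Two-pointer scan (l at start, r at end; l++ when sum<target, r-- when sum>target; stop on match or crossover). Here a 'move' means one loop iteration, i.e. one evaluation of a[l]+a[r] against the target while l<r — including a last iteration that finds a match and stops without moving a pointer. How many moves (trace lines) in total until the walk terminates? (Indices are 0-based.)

3 moves

l=0 r=9: 5+38=43 >37, r--
l=0 r=8: 5+37=42 >37, r--
l=0 r=7: 5+32=37, found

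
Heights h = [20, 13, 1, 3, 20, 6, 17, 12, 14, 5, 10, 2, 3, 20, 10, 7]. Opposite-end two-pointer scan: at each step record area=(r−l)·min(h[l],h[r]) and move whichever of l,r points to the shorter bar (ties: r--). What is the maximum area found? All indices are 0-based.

max area = 260

l=0 r=15: min(20,7)*15=105 best=105 *, r--
l=0 r=14: min(20,10)*14=140 best=140 *, r--
l=0 r=13: min(20,20)*13=260 best=260 *, r--
l=0 r=12: min(20,3)*12=36 best=260, r--
l=0 r=11: min(20,2)*11=22 best=260, r--
l=0 r=10: min(20,10)*10=100 best=260, r--
l=0 r=9: min(20,5)*9=45 best=260, r--
l=0 r=8: min(20,14)*8=112 best=260, r--
l=0 r=7: min(20,12)*7=84 best=260, r--
l=0 r=6: min(20,17)*6=102 best=260, r--
l=0 r=5: min(20,6)*5=30 best=260, r--
l=0 r=4: min(20,20)*4=80 best=260, r--
l=0 r=3: min(20,3)*3=9 best=260, r--
l=0 r=2: min(20,1)*2=2 best=260, r--
l=0 r=1: min(20,13)*1=13 best=260, r--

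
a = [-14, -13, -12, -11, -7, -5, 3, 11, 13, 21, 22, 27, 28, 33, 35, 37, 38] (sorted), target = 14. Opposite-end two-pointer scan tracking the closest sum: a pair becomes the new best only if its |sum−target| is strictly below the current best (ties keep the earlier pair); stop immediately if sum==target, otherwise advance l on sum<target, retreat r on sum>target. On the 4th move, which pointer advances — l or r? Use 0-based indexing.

r

[0,16] -14+38=24 d=10 * → r--
[0,15] -14+37=23 d=9 * → r--
[0,14] -14+35=21 d=7 * → r--
[0,13] -14+33=19 d=5 * → r--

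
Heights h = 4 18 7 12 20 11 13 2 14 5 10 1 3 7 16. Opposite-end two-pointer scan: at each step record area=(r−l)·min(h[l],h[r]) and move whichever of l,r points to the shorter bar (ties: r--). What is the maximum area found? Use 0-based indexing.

max area = 208

l=0 r=14: min(4,16)*14=56 best=56 *, l++
l=1 r=14: min(18,16)*13=208 best=208 *, r--
l=1 r=13: min(18,7)*12=84 best=208, r--
l=1 r=12: min(18,3)*11=33 best=208, r--
l=1 r=11: min(18,1)*10=10 best=208, r--
l=1 r=10: min(18,10)*9=90 best=208, r--
l=1 r=9: min(18,5)*8=40 best=208, r--
l=1 r=8: min(18,14)*7=98 best=208, r--
l=1 r=7: min(18,2)*6=12 best=208, r--
l=1 r=6: min(18,13)*5=65 best=208, r--
l=1 r=5: min(18,11)*4=44 best=208, r--
l=1 r=4: min(18,20)*3=54 best=208, l++
l=2 r=4: min(7,20)*2=14 best=208, l++
l=3 r=4: min(12,20)*1=12 best=208, l++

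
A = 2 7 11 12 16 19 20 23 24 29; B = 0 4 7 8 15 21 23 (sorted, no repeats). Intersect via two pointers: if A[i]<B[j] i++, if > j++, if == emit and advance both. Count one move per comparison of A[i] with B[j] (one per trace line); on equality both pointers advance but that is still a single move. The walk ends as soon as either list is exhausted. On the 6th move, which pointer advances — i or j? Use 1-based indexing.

[i=1,j=1] 2>0 → j++
[i=1,j=2] 2<4 → i++
[i=2,j=2] 7>4 → j++
[i=2,j=3] 7==7 emit → i++,j++
[i=3,j=4] 11>8 → j++
[i=3,j=5] 11<15 → i++

i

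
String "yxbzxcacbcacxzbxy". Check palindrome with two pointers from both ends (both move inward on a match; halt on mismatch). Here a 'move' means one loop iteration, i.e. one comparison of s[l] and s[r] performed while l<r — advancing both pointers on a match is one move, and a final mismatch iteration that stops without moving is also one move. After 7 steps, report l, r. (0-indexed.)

l=0 r=16: 'y'=='y', l++,r--
l=1 r=15: 'x'=='x', l++,r--
l=2 r=14: 'b'=='b', l++,r--
l=3 r=13: 'z'=='z', l++,r--
l=4 r=12: 'x'=='x', l++,r--
l=5 r=11: 'c'=='c', l++,r--
l=6 r=10: 'a'=='a', l++,r--

l=7, r=9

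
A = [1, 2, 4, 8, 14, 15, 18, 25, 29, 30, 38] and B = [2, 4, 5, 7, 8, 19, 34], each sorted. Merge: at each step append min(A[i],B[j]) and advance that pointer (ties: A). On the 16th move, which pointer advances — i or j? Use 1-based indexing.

i

[i=1,j=1] A[i]=1<=B[j]=2 take 1 → i++
[i=2,j=1] A[i]=2<=B[j]=2 take 2 → i++
[i=3,j=1] A[i]=4>B[j]=2 take 2 → j++
[i=3,j=2] A[i]=4<=B[j]=4 take 4 → i++
[i=4,j=2] A[i]=8>B[j]=4 take 4 → j++
[i=4,j=3] A[i]=8>B[j]=5 take 5 → j++
[i=4,j=4] A[i]=8>B[j]=7 take 7 → j++
[i=4,j=5] A[i]=8<=B[j]=8 take 8 → i++
[i=5,j=5] A[i]=14>B[j]=8 take 8 → j++
[i=5,j=6] A[i]=14<=B[j]=19 take 14 → i++
[i=6,j=6] A[i]=15<=B[j]=19 take 15 → i++
[i=7,j=6] A[i]=18<=B[j]=19 take 18 → i++
[i=8,j=6] A[i]=25>B[j]=19 take 19 → j++
[i=8,j=7] A[i]=25<=B[j]=34 take 25 → i++
[i=9,j=7] A[i]=29<=B[j]=34 take 29 → i++
[i=10,j=7] A[i]=30<=B[j]=34 take 30 → i++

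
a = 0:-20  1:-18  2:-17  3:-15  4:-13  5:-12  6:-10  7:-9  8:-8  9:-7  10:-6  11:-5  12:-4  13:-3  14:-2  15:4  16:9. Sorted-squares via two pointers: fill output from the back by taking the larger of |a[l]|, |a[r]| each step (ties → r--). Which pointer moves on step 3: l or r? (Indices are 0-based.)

l

[0,16] |-20|>|9| out[16]=400 → l++
[1,16] |-18|>|9| out[15]=324 → l++
[2,16] |-17|>|9| out[14]=289 → l++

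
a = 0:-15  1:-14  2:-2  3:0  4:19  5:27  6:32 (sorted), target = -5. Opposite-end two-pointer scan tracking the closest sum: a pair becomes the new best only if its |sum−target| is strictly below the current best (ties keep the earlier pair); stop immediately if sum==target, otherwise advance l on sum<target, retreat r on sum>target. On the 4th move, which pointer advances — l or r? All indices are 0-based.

l=0 r=6: -15+32=17 d=22 *, r--
l=0 r=5: -15+27=12 d=17 *, r--
l=0 r=4: -15+19=4 d=9 *, r--
l=0 r=3: -15+0=-15 d=10, l++

l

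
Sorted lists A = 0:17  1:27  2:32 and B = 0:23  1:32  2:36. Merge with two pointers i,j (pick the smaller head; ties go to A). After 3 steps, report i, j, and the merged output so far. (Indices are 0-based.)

i=2, j=1, merged so far=[17, 23, 27]

i=0 j=0: A[i]=17<=B[j]=23 take 17, i++
i=1 j=0: A[i]=27>B[j]=23 take 23, j++
i=1 j=1: A[i]=27<=B[j]=32 take 27, i++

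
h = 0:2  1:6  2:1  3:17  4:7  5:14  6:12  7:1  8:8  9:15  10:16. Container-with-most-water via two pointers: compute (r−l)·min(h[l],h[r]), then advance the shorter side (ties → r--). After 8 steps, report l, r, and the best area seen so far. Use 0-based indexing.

l=3, r=5, best area=112

[0,10] min(2,16)*10=20 best=20 * → l++
[1,10] min(6,16)*9=54 best=54 * → l++
[2,10] min(1,16)*8=8 best=54 → l++
[3,10] min(17,16)*7=112 best=112 * → r--
[3,9] min(17,15)*6=90 best=112 → r--
[3,8] min(17,8)*5=40 best=112 → r--
[3,7] min(17,1)*4=4 best=112 → r--
[3,6] min(17,12)*3=36 best=112 → r--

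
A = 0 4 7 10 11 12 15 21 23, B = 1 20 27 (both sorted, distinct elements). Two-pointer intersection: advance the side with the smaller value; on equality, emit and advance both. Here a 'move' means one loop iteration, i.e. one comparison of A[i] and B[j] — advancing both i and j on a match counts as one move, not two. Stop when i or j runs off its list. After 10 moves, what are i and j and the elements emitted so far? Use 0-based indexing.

i=8, j=2, emitted=[]

i=0 j=0: 0<1, i++
i=1 j=0: 4>1, j++
i=1 j=1: 4<20, i++
i=2 j=1: 7<20, i++
i=3 j=1: 10<20, i++
i=4 j=1: 11<20, i++
i=5 j=1: 12<20, i++
i=6 j=1: 15<20, i++
i=7 j=1: 21>20, j++
i=7 j=2: 21<27, i++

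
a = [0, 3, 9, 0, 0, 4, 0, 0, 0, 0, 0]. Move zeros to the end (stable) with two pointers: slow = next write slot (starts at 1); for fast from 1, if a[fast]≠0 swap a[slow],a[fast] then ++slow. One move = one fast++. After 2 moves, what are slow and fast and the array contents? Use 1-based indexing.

(s=1,f=1) a[fast]=0 → fast++
(s=1,f=2) a[fast]=3≠0 swap→a[1]=3 → slow++,fast++

slow=2, fast=3, a=[3, 0, 9, 0, 0, 4, 0, 0, 0, 0, 0]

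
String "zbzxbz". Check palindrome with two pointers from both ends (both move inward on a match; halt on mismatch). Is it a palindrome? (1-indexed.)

not a palindrome (mismatch at 3,4)

l=1 r=6: 'z'=='z', l++,r--
l=2 r=5: 'b'=='b', l++,r--
l=3 r=4: 'z'!='x', stop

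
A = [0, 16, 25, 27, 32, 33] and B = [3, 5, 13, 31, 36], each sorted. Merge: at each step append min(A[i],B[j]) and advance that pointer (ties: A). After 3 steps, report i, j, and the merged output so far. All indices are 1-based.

i=2, j=3, merged so far=[0, 3, 5]

i=1 j=1: A[i]=0<=B[j]=3 take 0, i++
i=2 j=1: A[i]=16>B[j]=3 take 3, j++
i=2 j=2: A[i]=16>B[j]=5 take 5, j++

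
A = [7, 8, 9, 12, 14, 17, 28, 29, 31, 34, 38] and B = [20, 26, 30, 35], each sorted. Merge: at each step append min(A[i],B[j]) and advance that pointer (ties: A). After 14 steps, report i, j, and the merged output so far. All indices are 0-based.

i=0 j=0: A[i]=7<=B[j]=20 take 7, i++
i=1 j=0: A[i]=8<=B[j]=20 take 8, i++
i=2 j=0: A[i]=9<=B[j]=20 take 9, i++
i=3 j=0: A[i]=12<=B[j]=20 take 12, i++
i=4 j=0: A[i]=14<=B[j]=20 take 14, i++
i=5 j=0: A[i]=17<=B[j]=20 take 17, i++
i=6 j=0: A[i]=28>B[j]=20 take 20, j++
i=6 j=1: A[i]=28>B[j]=26 take 26, j++
i=6 j=2: A[i]=28<=B[j]=30 take 28, i++
i=7 j=2: A[i]=29<=B[j]=30 take 29, i++
i=8 j=2: A[i]=31>B[j]=30 take 30, j++
i=8 j=3: A[i]=31<=B[j]=35 take 31, i++
i=9 j=3: A[i]=34<=B[j]=35 take 34, i++
i=10 j=3: A[i]=38>B[j]=35 take 35, j++

i=10, j=4, merged so far=[7, 8, 9, 12, 14, 17, 20, 26, 28, 29, 30, 31, 34, 35]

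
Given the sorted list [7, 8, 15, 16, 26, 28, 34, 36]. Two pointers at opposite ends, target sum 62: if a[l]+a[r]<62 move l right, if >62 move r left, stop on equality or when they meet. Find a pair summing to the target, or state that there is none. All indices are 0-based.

(26, 36)

l=0 r=7: 7+36=43 <62, l++
l=1 r=7: 8+36=44 <62, l++
l=2 r=7: 15+36=51 <62, l++
l=3 r=7: 16+36=52 <62, l++
l=4 r=7: 26+36=62, found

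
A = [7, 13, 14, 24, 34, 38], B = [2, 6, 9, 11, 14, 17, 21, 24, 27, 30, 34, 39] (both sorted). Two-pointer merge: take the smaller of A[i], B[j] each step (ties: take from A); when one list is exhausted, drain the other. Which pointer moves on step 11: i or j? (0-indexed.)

i

[i=0,j=0] A[i]=7>B[j]=2 take 2 → j++
[i=0,j=1] A[i]=7>B[j]=6 take 6 → j++
[i=0,j=2] A[i]=7<=B[j]=9 take 7 → i++
[i=1,j=2] A[i]=13>B[j]=9 take 9 → j++
[i=1,j=3] A[i]=13>B[j]=11 take 11 → j++
[i=1,j=4] A[i]=13<=B[j]=14 take 13 → i++
[i=2,j=4] A[i]=14<=B[j]=14 take 14 → i++
[i=3,j=4] A[i]=24>B[j]=14 take 14 → j++
[i=3,j=5] A[i]=24>B[j]=17 take 17 → j++
[i=3,j=6] A[i]=24>B[j]=21 take 21 → j++
[i=3,j=7] A[i]=24<=B[j]=24 take 24 → i++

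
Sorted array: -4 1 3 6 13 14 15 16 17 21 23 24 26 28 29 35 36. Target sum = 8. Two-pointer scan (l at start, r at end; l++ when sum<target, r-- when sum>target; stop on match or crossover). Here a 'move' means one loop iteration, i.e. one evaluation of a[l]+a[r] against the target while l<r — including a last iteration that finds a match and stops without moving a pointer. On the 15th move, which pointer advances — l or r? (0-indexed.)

l

l=0 r=16: -4+36=32 >8, r--
l=0 r=15: -4+35=31 >8, r--
l=0 r=14: -4+29=25 >8, r--
l=0 r=13: -4+28=24 >8, r--
l=0 r=12: -4+26=22 >8, r--
l=0 r=11: -4+24=20 >8, r--
l=0 r=10: -4+23=19 >8, r--
l=0 r=9: -4+21=17 >8, r--
l=0 r=8: -4+17=13 >8, r--
l=0 r=7: -4+16=12 >8, r--
l=0 r=6: -4+15=11 >8, r--
l=0 r=5: -4+14=10 >8, r--
l=0 r=4: -4+13=9 >8, r--
l=0 r=3: -4+6=2 <8, l++
l=1 r=3: 1+6=7 <8, l++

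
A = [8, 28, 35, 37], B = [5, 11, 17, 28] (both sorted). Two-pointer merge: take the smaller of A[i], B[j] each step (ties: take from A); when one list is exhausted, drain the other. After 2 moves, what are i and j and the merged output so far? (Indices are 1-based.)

[i=1,j=1] A[i]=8>B[j]=5 take 5 → j++
[i=1,j=2] A[i]=8<=B[j]=11 take 8 → i++

i=2, j=2, merged so far=[5, 8]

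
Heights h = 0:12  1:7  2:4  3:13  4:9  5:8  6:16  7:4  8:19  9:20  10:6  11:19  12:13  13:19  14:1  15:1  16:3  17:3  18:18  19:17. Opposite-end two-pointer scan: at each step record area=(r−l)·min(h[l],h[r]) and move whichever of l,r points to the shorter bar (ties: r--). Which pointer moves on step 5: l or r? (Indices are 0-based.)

l

[0,19] min(12,17)*19=228 best=228 * → l++
[1,19] min(7,17)*18=126 best=228 → l++
[2,19] min(4,17)*17=68 best=228 → l++
[3,19] min(13,17)*16=208 best=228 → l++
[4,19] min(9,17)*15=135 best=228 → l++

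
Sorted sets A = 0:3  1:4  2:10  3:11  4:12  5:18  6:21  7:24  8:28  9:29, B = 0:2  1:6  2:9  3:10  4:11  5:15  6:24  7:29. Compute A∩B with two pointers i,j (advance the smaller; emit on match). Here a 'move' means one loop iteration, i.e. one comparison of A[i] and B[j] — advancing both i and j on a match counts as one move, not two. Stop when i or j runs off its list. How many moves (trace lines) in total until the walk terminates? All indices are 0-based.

14 moves

[i=0,j=0] 3>2 → j++
[i=0,j=1] 3<6 → i++
[i=1,j=1] 4<6 → i++
[i=2,j=1] 10>6 → j++
[i=2,j=2] 10>9 → j++
[i=2,j=3] 10==10 emit → i++,j++
[i=3,j=4] 11==11 emit → i++,j++
[i=4,j=5] 12<15 → i++
[i=5,j=5] 18>15 → j++
[i=5,j=6] 18<24 → i++
[i=6,j=6] 21<24 → i++
[i=7,j=6] 24==24 emit → i++,j++
[i=8,j=7] 28<29 → i++
[i=9,j=7] 29==29 emit → i++,j++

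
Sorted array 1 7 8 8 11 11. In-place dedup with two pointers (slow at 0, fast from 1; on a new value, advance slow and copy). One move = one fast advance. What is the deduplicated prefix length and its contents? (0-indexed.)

slow=0 fast=1: a[fast]=7≠a[slow]=1 write a[1]=7, slow++,fast++
slow=1 fast=2: a[fast]=8≠a[slow]=7 write a[2]=8, slow++,fast++
slow=2 fast=3: a[fast]=8=a[slow] dup, fast++
slow=2 fast=4: a[fast]=11≠a[slow]=8 write a[3]=11, slow++,fast++
slow=3 fast=5: a[fast]=11=a[slow] dup, fast++

length 4; prefix = [1, 7, 8, 11]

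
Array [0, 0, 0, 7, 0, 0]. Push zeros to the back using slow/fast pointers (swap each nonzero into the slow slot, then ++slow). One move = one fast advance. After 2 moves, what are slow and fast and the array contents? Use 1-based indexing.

(s=1,f=1) a[fast]=0 → fast++
(s=1,f=2) a[fast]=0 → fast++

slow=1, fast=3, a=[0, 0, 0, 7, 0, 0]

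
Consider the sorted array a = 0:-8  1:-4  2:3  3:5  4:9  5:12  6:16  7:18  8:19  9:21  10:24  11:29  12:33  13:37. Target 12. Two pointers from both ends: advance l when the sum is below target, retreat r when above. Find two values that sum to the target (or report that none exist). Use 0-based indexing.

l=0 r=13: -8+37=29 >12, r--
l=0 r=12: -8+33=25 >12, r--
l=0 r=11: -8+29=21 >12, r--
l=0 r=10: -8+24=16 >12, r--
l=0 r=9: -8+21=13 >12, r--
l=0 r=8: -8+19=11 <12, l++
l=1 r=8: -4+19=15 >12, r--
l=1 r=7: -4+18=14 >12, r--
l=1 r=6: -4+16=12, found

(-4, 16)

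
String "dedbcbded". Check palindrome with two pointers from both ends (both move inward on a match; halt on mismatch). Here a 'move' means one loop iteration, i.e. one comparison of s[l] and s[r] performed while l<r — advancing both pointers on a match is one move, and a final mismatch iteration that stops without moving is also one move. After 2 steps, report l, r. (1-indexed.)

l=1 r=9: 'd'=='d', l++,r--
l=2 r=8: 'e'=='e', l++,r--

l=3, r=7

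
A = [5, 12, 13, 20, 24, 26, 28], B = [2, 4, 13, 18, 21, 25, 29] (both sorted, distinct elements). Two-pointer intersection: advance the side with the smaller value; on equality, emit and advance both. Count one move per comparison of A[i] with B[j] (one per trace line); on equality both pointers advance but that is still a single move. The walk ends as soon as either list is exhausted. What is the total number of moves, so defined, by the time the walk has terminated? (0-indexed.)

[i=0,j=0] 5>2 → j++
[i=0,j=1] 5>4 → j++
[i=0,j=2] 5<13 → i++
[i=1,j=2] 12<13 → i++
[i=2,j=2] 13==13 emit → i++,j++
[i=3,j=3] 20>18 → j++
[i=3,j=4] 20<21 → i++
[i=4,j=4] 24>21 → j++
[i=4,j=5] 24<25 → i++
[i=5,j=5] 26>25 → j++
[i=5,j=6] 26<29 → i++
[i=6,j=6] 28<29 → i++

12 moves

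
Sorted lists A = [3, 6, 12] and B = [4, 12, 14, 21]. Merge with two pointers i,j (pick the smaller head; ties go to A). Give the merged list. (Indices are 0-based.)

[3, 4, 6, 12, 12, 14, 21]

i=0 j=0: A[i]=3<=B[j]=4 take 3, i++
i=1 j=0: A[i]=6>B[j]=4 take 4, j++
i=1 j=1: A[i]=6<=B[j]=12 take 6, i++
i=2 j=1: A[i]=12<=B[j]=12 take 12, i++
i=3 j=1: A done, take B[j]=12, j++
i=3 j=2: A done, take B[j]=14, j++
i=3 j=3: A done, take B[j]=21, j++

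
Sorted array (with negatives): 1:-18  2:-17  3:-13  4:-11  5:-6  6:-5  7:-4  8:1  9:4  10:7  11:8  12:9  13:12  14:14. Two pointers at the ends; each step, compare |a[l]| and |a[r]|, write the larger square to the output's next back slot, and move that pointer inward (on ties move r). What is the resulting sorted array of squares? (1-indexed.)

[1, 16, 16, 25, 36, 49, 64, 81, 121, 144, 169, 196, 289, 324]

[1,14] |-18|>|14| out[14]=324 → l++
[2,14] |-17|>|14| out[13]=289 → l++
[3,14] |-13|<=|14| out[12]=196 → r--
[3,13] |-13|>|12| out[11]=169 → l++
[4,13] |-11|<=|12| out[10]=144 → r--
[4,12] |-11|>|9| out[9]=121 → l++
[5,12] |-6|<=|9| out[8]=81 → r--
[5,11] |-6|<=|8| out[7]=64 → r--
[5,10] |-6|<=|7| out[6]=49 → r--
[5,9] |-6|>|4| out[5]=36 → l++
[6,9] |-5|>|4| out[4]=25 → l++
[7,9] |-4|<=|4| out[3]=16 → r--
[7,8] |-4|>|1| out[2]=16 → l++
[8,8] |1|<=|1| out[1]=1 → r--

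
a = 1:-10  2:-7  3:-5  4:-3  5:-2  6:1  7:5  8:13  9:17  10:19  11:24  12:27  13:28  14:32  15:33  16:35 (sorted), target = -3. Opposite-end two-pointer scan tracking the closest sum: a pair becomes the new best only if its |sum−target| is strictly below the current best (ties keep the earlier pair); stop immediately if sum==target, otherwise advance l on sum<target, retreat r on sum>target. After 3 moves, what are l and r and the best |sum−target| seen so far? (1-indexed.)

[1,16] -10+35=25 d=28 * → r--
[1,15] -10+33=23 d=26 * → r--
[1,14] -10+32=22 d=25 * → r--

l=1, r=13, best |Δ|=25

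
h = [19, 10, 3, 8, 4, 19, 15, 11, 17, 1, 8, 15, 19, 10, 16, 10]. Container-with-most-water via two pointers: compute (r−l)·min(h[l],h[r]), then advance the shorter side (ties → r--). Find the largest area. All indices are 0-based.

max area = 228

[0,15] min(19,10)*15=150 best=150 * → r--
[0,14] min(19,16)*14=224 best=224 * → r--
[0,13] min(19,10)*13=130 best=224 → r--
[0,12] min(19,19)*12=228 best=228 * → r--
[0,11] min(19,15)*11=165 best=228 → r--
[0,10] min(19,8)*10=80 best=228 → r--
[0,9] min(19,1)*9=9 best=228 → r--
[0,8] min(19,17)*8=136 best=228 → r--
[0,7] min(19,11)*7=77 best=228 → r--
[0,6] min(19,15)*6=90 best=228 → r--
[0,5] min(19,19)*5=95 best=228 → r--
[0,4] min(19,4)*4=16 best=228 → r--
[0,3] min(19,8)*3=24 best=228 → r--
[0,2] min(19,3)*2=6 best=228 → r--
[0,1] min(19,10)*1=10 best=228 → r--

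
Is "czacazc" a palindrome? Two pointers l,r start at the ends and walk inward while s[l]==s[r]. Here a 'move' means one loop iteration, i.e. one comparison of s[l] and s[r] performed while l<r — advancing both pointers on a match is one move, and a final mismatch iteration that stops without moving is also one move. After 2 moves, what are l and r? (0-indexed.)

l=0 r=6: 'c'=='c', l++,r--
l=1 r=5: 'z'=='z', l++,r--

l=2, r=4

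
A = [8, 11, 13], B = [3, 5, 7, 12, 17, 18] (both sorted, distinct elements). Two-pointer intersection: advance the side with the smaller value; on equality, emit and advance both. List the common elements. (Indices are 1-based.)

intersection = []

[i=1,j=1] 8>3 → j++
[i=1,j=2] 8>5 → j++
[i=1,j=3] 8>7 → j++
[i=1,j=4] 8<12 → i++
[i=2,j=4] 11<12 → i++
[i=3,j=4] 13>12 → j++
[i=3,j=5] 13<17 → i++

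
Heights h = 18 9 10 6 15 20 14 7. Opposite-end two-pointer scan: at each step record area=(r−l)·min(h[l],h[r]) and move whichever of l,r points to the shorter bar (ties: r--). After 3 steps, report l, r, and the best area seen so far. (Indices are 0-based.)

[0,7] min(18,7)*7=49 best=49 * → r--
[0,6] min(18,14)*6=84 best=84 * → r--
[0,5] min(18,20)*5=90 best=90 * → l++

l=1, r=5, best area=90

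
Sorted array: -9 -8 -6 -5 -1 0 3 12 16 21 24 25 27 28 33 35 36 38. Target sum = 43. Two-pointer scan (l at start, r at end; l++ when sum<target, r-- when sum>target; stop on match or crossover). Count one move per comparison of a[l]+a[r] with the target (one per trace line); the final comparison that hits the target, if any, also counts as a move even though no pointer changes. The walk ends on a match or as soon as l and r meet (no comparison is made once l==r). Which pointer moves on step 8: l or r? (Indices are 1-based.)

r

[1,18] -9+38=29 <43 → l++
[2,18] -8+38=30 <43 → l++
[3,18] -6+38=32 <43 → l++
[4,18] -5+38=33 <43 → l++
[5,18] -1+38=37 <43 → l++
[6,18] 0+38=38 <43 → l++
[7,18] 3+38=41 <43 → l++
[8,18] 12+38=50 >43 → r--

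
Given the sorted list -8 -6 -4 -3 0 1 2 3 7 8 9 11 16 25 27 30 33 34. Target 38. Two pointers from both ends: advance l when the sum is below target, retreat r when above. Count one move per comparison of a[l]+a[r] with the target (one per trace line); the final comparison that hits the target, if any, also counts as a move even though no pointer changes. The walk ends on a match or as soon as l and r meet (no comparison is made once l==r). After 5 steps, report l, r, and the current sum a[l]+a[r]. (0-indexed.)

l=5, r=17, sum=35

l=0 r=17: -8+34=26 <38, l++
l=1 r=17: -6+34=28 <38, l++
l=2 r=17: -4+34=30 <38, l++
l=3 r=17: -3+34=31 <38, l++
l=4 r=17: 0+34=34 <38, l++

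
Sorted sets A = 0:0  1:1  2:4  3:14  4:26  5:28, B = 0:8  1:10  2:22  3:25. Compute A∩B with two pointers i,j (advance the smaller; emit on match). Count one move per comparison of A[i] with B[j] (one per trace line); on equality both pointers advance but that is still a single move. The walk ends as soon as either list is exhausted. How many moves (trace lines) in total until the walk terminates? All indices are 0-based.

8 moves

[i=0,j=0] 0<8 → i++
[i=1,j=0] 1<8 → i++
[i=2,j=0] 4<8 → i++
[i=3,j=0] 14>8 → j++
[i=3,j=1] 14>10 → j++
[i=3,j=2] 14<22 → i++
[i=4,j=2] 26>22 → j++
[i=4,j=3] 26>25 → j++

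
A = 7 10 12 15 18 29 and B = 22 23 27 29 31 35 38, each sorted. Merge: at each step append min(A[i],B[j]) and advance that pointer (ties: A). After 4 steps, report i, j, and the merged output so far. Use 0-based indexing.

i=4, j=0, merged so far=[7, 10, 12, 15]

i=0 j=0: A[i]=7<=B[j]=22 take 7, i++
i=1 j=0: A[i]=10<=B[j]=22 take 10, i++
i=2 j=0: A[i]=12<=B[j]=22 take 12, i++
i=3 j=0: A[i]=15<=B[j]=22 take 15, i++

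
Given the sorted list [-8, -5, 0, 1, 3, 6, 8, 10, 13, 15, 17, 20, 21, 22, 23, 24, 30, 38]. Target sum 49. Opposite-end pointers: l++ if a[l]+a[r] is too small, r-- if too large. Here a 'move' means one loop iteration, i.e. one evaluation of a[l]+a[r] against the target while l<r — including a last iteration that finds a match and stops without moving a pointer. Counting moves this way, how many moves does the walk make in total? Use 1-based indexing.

17 moves

[1,18] -8+38=30 <49 → l++
[2,18] -5+38=33 <49 → l++
[3,18] 0+38=38 <49 → l++
[4,18] 1+38=39 <49 → l++
[5,18] 3+38=41 <49 → l++
[6,18] 6+38=44 <49 → l++
[7,18] 8+38=46 <49 → l++
[8,18] 10+38=48 <49 → l++
[9,18] 13+38=51 >49 → r--
[9,17] 13+30=43 <49 → l++
[10,17] 15+30=45 <49 → l++
[11,17] 17+30=47 <49 → l++
[12,17] 20+30=50 >49 → r--
[12,16] 20+24=44 <49 → l++
[13,16] 21+24=45 <49 → l++
[14,16] 22+24=46 <49 → l++
[15,16] 23+24=47 <49 → l++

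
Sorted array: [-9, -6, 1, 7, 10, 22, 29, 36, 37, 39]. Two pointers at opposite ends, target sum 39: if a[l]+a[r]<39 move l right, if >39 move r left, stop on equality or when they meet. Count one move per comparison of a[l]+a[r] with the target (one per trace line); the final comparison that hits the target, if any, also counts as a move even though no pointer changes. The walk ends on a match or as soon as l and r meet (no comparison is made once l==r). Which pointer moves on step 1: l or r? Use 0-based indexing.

[0,9] -9+39=30 <39 → l++

l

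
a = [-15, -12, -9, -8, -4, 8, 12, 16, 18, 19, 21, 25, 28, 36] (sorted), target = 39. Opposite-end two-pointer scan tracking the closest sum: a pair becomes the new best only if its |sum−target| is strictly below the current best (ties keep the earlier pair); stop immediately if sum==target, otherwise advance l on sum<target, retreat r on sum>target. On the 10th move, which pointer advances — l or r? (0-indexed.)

r

l=0 r=13: -15+36=21 d=18 *, l++
l=1 r=13: -12+36=24 d=15 *, l++
l=2 r=13: -9+36=27 d=12 *, l++
l=3 r=13: -8+36=28 d=11 *, l++
l=4 r=13: -4+36=32 d=7 *, l++
l=5 r=13: 8+36=44 d=5 *, r--
l=5 r=12: 8+28=36 d=3 *, l++
l=6 r=12: 12+28=40 d=1 *, r--
l=6 r=11: 12+25=37 d=2, l++
l=7 r=11: 16+25=41 d=2, r--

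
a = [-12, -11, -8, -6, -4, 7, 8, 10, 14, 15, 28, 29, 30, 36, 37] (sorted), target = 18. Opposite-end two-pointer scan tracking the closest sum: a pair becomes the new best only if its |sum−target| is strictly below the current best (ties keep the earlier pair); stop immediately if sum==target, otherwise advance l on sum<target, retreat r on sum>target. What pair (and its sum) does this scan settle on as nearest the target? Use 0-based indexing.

pair (-12, 30) with sum 18 (|Δ|=0)

[0,14] -12+37=25 d=7 * → r--
[0,13] -12+36=24 d=6 * → r--
[0,12] -12+30=18 d=0 * → stop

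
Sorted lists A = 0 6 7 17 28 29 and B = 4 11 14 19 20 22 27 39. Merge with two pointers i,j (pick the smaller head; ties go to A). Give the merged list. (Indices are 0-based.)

[i=0,j=0] A[i]=0<=B[j]=4 take 0 → i++
[i=1,j=0] A[i]=6>B[j]=4 take 4 → j++
[i=1,j=1] A[i]=6<=B[j]=11 take 6 → i++
[i=2,j=1] A[i]=7<=B[j]=11 take 7 → i++
[i=3,j=1] A[i]=17>B[j]=11 take 11 → j++
[i=3,j=2] A[i]=17>B[j]=14 take 14 → j++
[i=3,j=3] A[i]=17<=B[j]=19 take 17 → i++
[i=4,j=3] A[i]=28>B[j]=19 take 19 → j++
[i=4,j=4] A[i]=28>B[j]=20 take 20 → j++
[i=4,j=5] A[i]=28>B[j]=22 take 22 → j++
[i=4,j=6] A[i]=28>B[j]=27 take 27 → j++
[i=4,j=7] A[i]=28<=B[j]=39 take 28 → i++
[i=5,j=7] A[i]=29<=B[j]=39 take 29 → i++
[i=6,j=7] A done, take B[j]=39 → j++

[0, 4, 6, 7, 11, 14, 17, 19, 20, 22, 27, 28, 29, 39]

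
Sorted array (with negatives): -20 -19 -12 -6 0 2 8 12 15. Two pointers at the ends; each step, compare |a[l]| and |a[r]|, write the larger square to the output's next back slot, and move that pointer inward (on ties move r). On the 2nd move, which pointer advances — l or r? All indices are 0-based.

[0,8] |-20|>|15| out[8]=400 → l++
[1,8] |-19|>|15| out[7]=361 → l++

l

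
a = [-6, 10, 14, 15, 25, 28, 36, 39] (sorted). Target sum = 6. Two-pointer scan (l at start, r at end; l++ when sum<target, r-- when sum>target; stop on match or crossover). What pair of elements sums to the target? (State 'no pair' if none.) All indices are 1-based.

[1,8] -6+39=33 >6 → r--
[1,7] -6+36=30 >6 → r--
[1,6] -6+28=22 >6 → r--
[1,5] -6+25=19 >6 → r--
[1,4] -6+15=9 >6 → r--
[1,3] -6+14=8 >6 → r--
[1,2] -6+10=4 <6 → l++

no pair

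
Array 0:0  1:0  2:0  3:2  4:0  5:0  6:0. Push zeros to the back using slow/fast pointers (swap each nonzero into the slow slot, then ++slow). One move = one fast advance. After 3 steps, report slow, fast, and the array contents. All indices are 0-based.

slow=0, fast=3, a=[0, 0, 0, 2, 0, 0, 0]

(s=0,f=0) a[fast]=0 → fast++
(s=0,f=1) a[fast]=0 → fast++
(s=0,f=2) a[fast]=0 → fast++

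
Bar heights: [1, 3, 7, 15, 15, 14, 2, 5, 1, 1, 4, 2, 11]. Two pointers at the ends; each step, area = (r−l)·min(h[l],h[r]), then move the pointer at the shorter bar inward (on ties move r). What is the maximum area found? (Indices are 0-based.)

max area = 99

[0,12] min(1,11)*12=12 best=12 * → l++
[1,12] min(3,11)*11=33 best=33 * → l++
[2,12] min(7,11)*10=70 best=70 * → l++
[3,12] min(15,11)*9=99 best=99 * → r--
[3,11] min(15,2)*8=16 best=99 → r--
[3,10] min(15,4)*7=28 best=99 → r--
[3,9] min(15,1)*6=6 best=99 → r--
[3,8] min(15,1)*5=5 best=99 → r--
[3,7] min(15,5)*4=20 best=99 → r--
[3,6] min(15,2)*3=6 best=99 → r--
[3,5] min(15,14)*2=28 best=99 → r--
[3,4] min(15,15)*1=15 best=99 → r--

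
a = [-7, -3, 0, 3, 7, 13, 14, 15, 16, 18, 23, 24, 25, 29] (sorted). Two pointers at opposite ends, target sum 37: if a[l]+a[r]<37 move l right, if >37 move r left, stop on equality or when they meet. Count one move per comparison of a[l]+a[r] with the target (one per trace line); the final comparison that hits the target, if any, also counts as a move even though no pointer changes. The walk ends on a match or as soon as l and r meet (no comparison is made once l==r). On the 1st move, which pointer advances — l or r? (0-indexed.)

l=0 r=13: -7+29=22 <37, l++

l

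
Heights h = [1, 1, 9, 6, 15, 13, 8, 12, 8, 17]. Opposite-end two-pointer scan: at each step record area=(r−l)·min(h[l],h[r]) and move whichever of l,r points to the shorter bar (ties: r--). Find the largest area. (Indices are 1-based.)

max area = 75

l=1 r=10: min(1,17)*9=9 best=9 *, l++
l=2 r=10: min(1,17)*8=8 best=9, l++
l=3 r=10: min(9,17)*7=63 best=63 *, l++
l=4 r=10: min(6,17)*6=36 best=63, l++
l=5 r=10: min(15,17)*5=75 best=75 *, l++
l=6 r=10: min(13,17)*4=52 best=75, l++
l=7 r=10: min(8,17)*3=24 best=75, l++
l=8 r=10: min(12,17)*2=24 best=75, l++
l=9 r=10: min(8,17)*1=8 best=75, l++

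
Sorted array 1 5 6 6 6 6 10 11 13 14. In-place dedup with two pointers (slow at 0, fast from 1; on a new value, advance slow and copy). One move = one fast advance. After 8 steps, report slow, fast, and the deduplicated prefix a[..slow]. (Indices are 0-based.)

slow=5, fast=9, prefix=[1, 5, 6, 10, 11, 13]

(s=0,f=1) a[fast]=5≠a[slow]=1 write a[1]=5 → slow++,fast++
(s=1,f=2) a[fast]=6≠a[slow]=5 write a[2]=6 → slow++,fast++
(s=2,f=3) a[fast]=6=a[slow] dup → fast++
(s=2,f=4) a[fast]=6=a[slow] dup → fast++
(s=2,f=5) a[fast]=6=a[slow] dup → fast++
(s=2,f=6) a[fast]=10≠a[slow]=6 write a[3]=10 → slow++,fast++
(s=3,f=7) a[fast]=11≠a[slow]=10 write a[4]=11 → slow++,fast++
(s=4,f=8) a[fast]=13≠a[slow]=11 write a[5]=13 → slow++,fast++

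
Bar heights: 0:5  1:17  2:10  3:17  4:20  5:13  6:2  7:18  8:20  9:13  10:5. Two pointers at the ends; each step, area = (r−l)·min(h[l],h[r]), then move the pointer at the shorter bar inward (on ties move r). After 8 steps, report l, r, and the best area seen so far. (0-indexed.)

l=4, r=6, best area=119

[0,10] min(5,5)*10=50 best=50 * → r--
[0,9] min(5,13)*9=45 best=50 → l++
[1,9] min(17,13)*8=104 best=104 * → r--
[1,8] min(17,20)*7=119 best=119 * → l++
[2,8] min(10,20)*6=60 best=119 → l++
[3,8] min(17,20)*5=85 best=119 → l++
[4,8] min(20,20)*4=80 best=119 → r--
[4,7] min(20,18)*3=54 best=119 → r--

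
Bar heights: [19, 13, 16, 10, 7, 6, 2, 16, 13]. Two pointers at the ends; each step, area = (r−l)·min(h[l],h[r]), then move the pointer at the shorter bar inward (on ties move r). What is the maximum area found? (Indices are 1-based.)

max area = 112

[1,9] min(19,13)*8=104 best=104 * → r--
[1,8] min(19,16)*7=112 best=112 * → r--
[1,7] min(19,2)*6=12 best=112 → r--
[1,6] min(19,6)*5=30 best=112 → r--
[1,5] min(19,7)*4=28 best=112 → r--
[1,4] min(19,10)*3=30 best=112 → r--
[1,3] min(19,16)*2=32 best=112 → r--
[1,2] min(19,13)*1=13 best=112 → r--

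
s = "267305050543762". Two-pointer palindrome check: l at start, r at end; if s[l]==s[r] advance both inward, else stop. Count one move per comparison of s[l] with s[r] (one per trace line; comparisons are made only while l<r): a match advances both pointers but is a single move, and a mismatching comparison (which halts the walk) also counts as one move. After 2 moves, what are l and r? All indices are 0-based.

l=0 r=14: '2'=='2', l++,r--
l=1 r=13: '6'=='6', l++,r--

l=2, r=12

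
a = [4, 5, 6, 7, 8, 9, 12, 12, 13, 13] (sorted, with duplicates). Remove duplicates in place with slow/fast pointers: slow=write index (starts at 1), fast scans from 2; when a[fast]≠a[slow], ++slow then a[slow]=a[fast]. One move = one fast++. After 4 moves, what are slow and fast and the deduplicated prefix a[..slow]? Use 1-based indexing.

slow=5, fast=6, prefix=[4, 5, 6, 7, 8]

(s=1,f=2) a[fast]=5≠a[slow]=4 write a[2]=5 → slow++,fast++
(s=2,f=3) a[fast]=6≠a[slow]=5 write a[3]=6 → slow++,fast++
(s=3,f=4) a[fast]=7≠a[slow]=6 write a[4]=7 → slow++,fast++
(s=4,f=5) a[fast]=8≠a[slow]=7 write a[5]=8 → slow++,fast++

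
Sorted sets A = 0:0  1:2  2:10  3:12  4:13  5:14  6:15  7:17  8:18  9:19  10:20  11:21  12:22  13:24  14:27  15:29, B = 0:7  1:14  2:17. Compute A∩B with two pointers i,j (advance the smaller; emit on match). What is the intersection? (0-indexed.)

i=0 j=0: 0<7, i++
i=1 j=0: 2<7, i++
i=2 j=0: 10>7, j++
i=2 j=1: 10<14, i++
i=3 j=1: 12<14, i++
i=4 j=1: 13<14, i++
i=5 j=1: 14==14 emit, i++,j++
i=6 j=2: 15<17, i++
i=7 j=2: 17==17 emit, i++,j++

intersection = [14, 17]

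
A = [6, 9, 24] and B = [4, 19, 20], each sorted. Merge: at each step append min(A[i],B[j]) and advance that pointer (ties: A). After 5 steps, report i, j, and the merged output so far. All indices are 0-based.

i=2, j=3, merged so far=[4, 6, 9, 19, 20]

i=0 j=0: A[i]=6>B[j]=4 take 4, j++
i=0 j=1: A[i]=6<=B[j]=19 take 6, i++
i=1 j=1: A[i]=9<=B[j]=19 take 9, i++
i=2 j=1: A[i]=24>B[j]=19 take 19, j++
i=2 j=2: A[i]=24>B[j]=20 take 20, j++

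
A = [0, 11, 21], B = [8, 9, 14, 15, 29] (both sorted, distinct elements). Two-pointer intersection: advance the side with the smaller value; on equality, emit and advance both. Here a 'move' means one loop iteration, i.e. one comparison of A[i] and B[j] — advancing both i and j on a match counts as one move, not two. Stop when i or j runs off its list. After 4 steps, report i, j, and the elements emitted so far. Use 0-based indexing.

i=2, j=2, emitted=[]

[i=0,j=0] 0<8 → i++
[i=1,j=0] 11>8 → j++
[i=1,j=1] 11>9 → j++
[i=1,j=2] 11<14 → i++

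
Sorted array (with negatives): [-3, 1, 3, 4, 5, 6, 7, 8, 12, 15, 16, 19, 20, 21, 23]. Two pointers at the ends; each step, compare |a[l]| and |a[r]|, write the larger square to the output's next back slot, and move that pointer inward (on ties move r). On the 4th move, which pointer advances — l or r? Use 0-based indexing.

[0,14] |-3|<=|23| out[14]=529 → r--
[0,13] |-3|<=|21| out[13]=441 → r--
[0,12] |-3|<=|20| out[12]=400 → r--
[0,11] |-3|<=|19| out[11]=361 → r--

r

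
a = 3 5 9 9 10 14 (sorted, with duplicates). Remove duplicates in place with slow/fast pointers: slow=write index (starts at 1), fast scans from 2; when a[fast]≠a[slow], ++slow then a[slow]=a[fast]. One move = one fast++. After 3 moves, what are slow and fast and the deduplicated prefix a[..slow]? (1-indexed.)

(s=1,f=2) a[fast]=5≠a[slow]=3 write a[2]=5 → slow++,fast++
(s=2,f=3) a[fast]=9≠a[slow]=5 write a[3]=9 → slow++,fast++
(s=3,f=4) a[fast]=9=a[slow] dup → fast++

slow=3, fast=5, prefix=[3, 5, 9]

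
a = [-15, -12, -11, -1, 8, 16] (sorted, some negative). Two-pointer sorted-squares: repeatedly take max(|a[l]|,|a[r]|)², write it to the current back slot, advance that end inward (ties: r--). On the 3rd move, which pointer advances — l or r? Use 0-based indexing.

l=0 r=5: |-15|<=|16| out[5]=256, r--
l=0 r=4: |-15|>|8| out[4]=225, l++
l=1 r=4: |-12|>|8| out[3]=144, l++

l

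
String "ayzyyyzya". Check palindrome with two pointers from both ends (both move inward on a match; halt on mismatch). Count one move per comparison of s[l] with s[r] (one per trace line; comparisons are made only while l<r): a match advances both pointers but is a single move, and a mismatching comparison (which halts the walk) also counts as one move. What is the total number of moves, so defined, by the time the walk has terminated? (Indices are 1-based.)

4 moves

l=1 r=9: 'a'=='a', l++,r--
l=2 r=8: 'y'=='y', l++,r--
l=3 r=7: 'z'=='z', l++,r--
l=4 r=6: 'y'=='y', l++,r--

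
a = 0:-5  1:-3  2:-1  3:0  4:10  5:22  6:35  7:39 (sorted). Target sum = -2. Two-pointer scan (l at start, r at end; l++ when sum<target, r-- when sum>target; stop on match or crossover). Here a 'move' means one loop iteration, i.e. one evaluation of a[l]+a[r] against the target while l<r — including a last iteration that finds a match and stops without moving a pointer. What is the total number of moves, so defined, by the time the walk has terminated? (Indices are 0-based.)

7 moves

[0,7] -5+39=34 >-2 → r--
[0,6] -5+35=30 >-2 → r--
[0,5] -5+22=17 >-2 → r--
[0,4] -5+10=5 >-2 → r--
[0,3] -5+0=-5 <-2 → l++
[1,3] -3+0=-3 <-2 → l++
[2,3] -1+0=-1 >-2 → r--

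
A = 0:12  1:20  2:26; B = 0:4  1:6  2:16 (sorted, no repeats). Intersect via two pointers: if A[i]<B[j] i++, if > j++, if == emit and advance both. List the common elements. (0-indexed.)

[i=0,j=0] 12>4 → j++
[i=0,j=1] 12>6 → j++
[i=0,j=2] 12<16 → i++
[i=1,j=2] 20>16 → j++

intersection = []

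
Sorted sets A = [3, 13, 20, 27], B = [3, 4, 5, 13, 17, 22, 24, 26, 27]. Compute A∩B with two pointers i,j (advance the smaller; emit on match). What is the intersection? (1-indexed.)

i=1 j=1: 3==3 emit, i++,j++
i=2 j=2: 13>4, j++
i=2 j=3: 13>5, j++
i=2 j=4: 13==13 emit, i++,j++
i=3 j=5: 20>17, j++
i=3 j=6: 20<22, i++
i=4 j=6: 27>22, j++
i=4 j=7: 27>24, j++
i=4 j=8: 27>26, j++
i=4 j=9: 27==27 emit, i++,j++

intersection = [3, 13, 27]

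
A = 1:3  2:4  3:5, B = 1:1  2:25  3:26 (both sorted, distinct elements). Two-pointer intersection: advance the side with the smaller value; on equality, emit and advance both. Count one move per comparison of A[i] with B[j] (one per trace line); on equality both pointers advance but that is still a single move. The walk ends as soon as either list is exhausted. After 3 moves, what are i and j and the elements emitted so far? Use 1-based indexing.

i=3, j=2, emitted=[]

[i=1,j=1] 3>1 → j++
[i=1,j=2] 3<25 → i++
[i=2,j=2] 4<25 → i++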